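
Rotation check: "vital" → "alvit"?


Word: "vital", Candidate: "alvit"
Method: check if candidate is substring of word+word
"vitalvital" contains "alvit"? Yes
Is rotation = Yes


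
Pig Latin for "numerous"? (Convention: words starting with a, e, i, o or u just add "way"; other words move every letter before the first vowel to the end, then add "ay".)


Word: "numerous"
Starts with consonant(s) → move to end, add 'ay'
Consonant cluster: "n"
Pig Latin = "umerousnay"


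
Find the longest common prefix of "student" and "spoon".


Word 1: "student"
Word 2: "spoon"
Comparing from start:
  Pos 0: 's' == 's'
  Pos 1: 't' != 'p' (stop)
LCP = "s" (length 1)


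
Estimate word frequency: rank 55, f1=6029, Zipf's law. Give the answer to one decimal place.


Zipf's law: f(r) = f(1) / r
f(1) = 6029
f(55) = 6029 / 55
= 109.6 occurrences


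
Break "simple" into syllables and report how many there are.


Word: "simple"
Syllable breakdown: sim-ple
Counting: 2 parts
= 2 syllables


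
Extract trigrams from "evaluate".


Word: "evaluate" (length 8)
Number of trigrams = 8 - 3 + 1 = 6
  Position 0: "eva"
  Position 1: "val"
  Position 2: "alu"
  Position 3: "lua"
  Position 4: "uat"
  Position 5: "ate"
Trigrams = "eva", "val", "alu", "lua", "uat", "ate"


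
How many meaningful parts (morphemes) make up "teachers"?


Word: "teachers"
Morphemes: teach / -er / -s
Each morpheme carries meaning
= 3 morphemes


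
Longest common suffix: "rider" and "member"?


Word 1: "rider"
Word 2: "member"
Comparing from end:
  Pos -1: 'r' == 'r'
  Pos -2: 'e' == 'e'
  Pos -3: 'd' != 'b' (stop)
LCS = "er" (length 2)


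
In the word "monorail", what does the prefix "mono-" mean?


Prefix: mono-
Example: monorail (mono- + rail)
Meaning = one


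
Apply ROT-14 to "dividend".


Word: "dividend"
Shift: 14
Each letter → (letter + shift) mod 26:
  'd' (3) + 14 = 17 → 'r'
  'i' (8) + 14 = 22 → 'w'
  'v' (21) + 14 = 9 → 'j'
  'i' (8) + 14 = 22 → 'w'
  'd' (3) + 14 = 17 → 'r'
  'e' (4) + 14 = 18 → 's'
  'n' (13) + 14 = 1 → 'b'
  'd' (3) + 14 = 17 → 'r'
Result = "rwjwrsbr"


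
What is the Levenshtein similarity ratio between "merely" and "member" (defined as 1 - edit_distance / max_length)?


Word 1: "merely" (length 6)
Word 2: "member" (length 6)
One optimal edit sequence:
  1. keep 'm'
  2. keep 'e'
  3. substitute 'r' -> 'm'  (+1)
  4. substitute 'e' -> 'b'  (+1)
  5. substitute 'l' -> 'e'  (+1)
  6. substitute 'y' -> 'r'  (+1)
Edit distance = 4
Max length = max(6, 6) = 6
Similarity = 1 - 4/6
= 0.3333


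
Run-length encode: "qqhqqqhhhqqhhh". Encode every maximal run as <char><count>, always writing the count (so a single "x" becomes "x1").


String: "qqhqqqhhhqqhhh"
Scanning for consecutive runs:
  'q' x 2
  'h' x 1
  'q' x 3
  'h' x 3
  'q' x 2
  'h' x 3
RLE = "q2h1q3h3q2h3"


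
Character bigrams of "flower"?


Word: "flower" (length 6)
Number of bigrams = 6 - 2 + 1 = 5
  Position 0: "fl"
  Position 1: "lo"
  Position 2: "ow"
  Position 3: "we"
  Position 4: "er"
Bigrams = "fl", "lo", "ow", "we", "er"


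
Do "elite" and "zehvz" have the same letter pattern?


Pattern of "elite": [0, 1, 2, 3, 0]
Pattern of "zehvz": [0, 1, 2, 3, 0]
Patterns match
Same pattern = Yes


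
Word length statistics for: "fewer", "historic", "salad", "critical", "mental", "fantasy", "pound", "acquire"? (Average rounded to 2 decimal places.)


Lengths: "fewer"=5, "historic"=8, "salad"=5, "critical"=8, "mental"=6, "fantasy"=7, "pound"=5, "acquire"=7
Sum = 51, Count = 8
Average = 51/8 = 6.38
= avg=6.38, min=5, max=8


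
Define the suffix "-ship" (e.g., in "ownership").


Suffix: -ship
As in: ownership -> owner + -ship
Meaning = state / position


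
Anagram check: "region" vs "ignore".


Word 1: "region" → sorted: eginor
Word 2: "ignore" → sorted: eginor
Same letters? eginor == eginor
Anagram = Yes


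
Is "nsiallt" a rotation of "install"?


Word: "install", Candidate: "nsiallt"
Method: check if candidate is substring of word+word
"installinstall" contains "nsiallt"? No
Is rotation = No


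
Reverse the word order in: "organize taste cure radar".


Original: "organize taste cure radar"
Words (1..n): organize | taste | cure | radar
Reversed (n..1): radar | cure | taste | organize
Result = "radar cure taste organize"


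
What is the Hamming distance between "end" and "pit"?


Comparing character by character (same length = 3):
  Pos 0: 'e' vs 'p' !=
  Pos 1: 'n' vs 'i' !=
  Pos 2: 'd' vs 't' !=
Hamming distance = 3


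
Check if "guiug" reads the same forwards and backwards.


Word: "guiug"
Reversed: "guiug"
Forward == Backward? guiug == guiug
Palindrome = Yes


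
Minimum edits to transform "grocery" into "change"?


Word 1: "grocery" (length 7)
Word 2: "change" (length 6)
One optimal edit sequence (insert/delete/substitute each cost 1):
  1. delete 'g'  (+1)
  2. substitute 'r' -> 'c'  (+1)
  3. substitute 'o' -> 'h'  (+1)
  4. substitute 'c' -> 'a'  (+1)
  5. substitute 'e' -> 'n'  (+1)
  6. substitute 'r' -> 'g'  (+1)
  7. substitute 'y' -> 'e'  (+1)
Total edit operations: 7
Edit distance = 7


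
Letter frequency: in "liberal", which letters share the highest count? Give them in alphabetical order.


Word: "liberal"
Letter counts:
  'a': 1
  'b': 1
  'e': 1
  'i': 1
  'l': 2
  'r': 1
Maximum count = 2
Most frequent = 'l' (2 times each)


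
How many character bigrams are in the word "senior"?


Word: "senior" (length 6)
Number of 2-grams = length - 2 + 1 = 6 - 2 + 1
= 5


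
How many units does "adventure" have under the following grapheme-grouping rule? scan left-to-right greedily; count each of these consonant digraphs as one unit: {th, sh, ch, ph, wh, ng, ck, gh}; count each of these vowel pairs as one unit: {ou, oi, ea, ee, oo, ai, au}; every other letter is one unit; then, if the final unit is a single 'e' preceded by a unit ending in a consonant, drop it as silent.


Word: "adventure" (9 letters)
Left-to-right scan:
  [1] 'a' (letter)
  [2] 'd' (letter)
  [3] 'v' (letter)
  [4] 'e' (letter)
  [5] 'n' (letter)
  [6] 't' (letter)
  [7] 'u' (letter)
  [8] 'r' (letter)
  [9] 'e' (letter)
Units from scan: 9
Final unit is 'e' after a consonant -> drop as silent (-1)
Sound units = 8 units


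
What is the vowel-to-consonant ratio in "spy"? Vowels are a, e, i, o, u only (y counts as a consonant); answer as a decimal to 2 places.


Word: "spy"
Vowels (a,e,i,o,u): 0
Consonants: 3
Ratio = 0/3
= 0.00


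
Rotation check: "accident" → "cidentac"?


Word: "accident", Candidate: "cidentac"
Method: check if candidate is substring of word+word
"accidentaccident" contains "cidentac"? Yes
Is rotation = Yes


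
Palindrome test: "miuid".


Word: "miuid"
Reversed: "diuim"
Forward == Backward? miuid != diuim
Palindrome = No


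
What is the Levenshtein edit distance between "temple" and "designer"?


Word 1: "temple" (length 6)
Word 2: "designer" (length 8)
One optimal edit sequence (insert/delete/substitute each cost 1):
  1. substitute 't' -> 'd'  (+1)
  2. keep 'e'
  3. insert 's'  (+1)
  4. substitute 'm' -> 'i'  (+1)
  5. substitute 'p' -> 'g'  (+1)
  6. substitute 'l' -> 'n'  (+1)
  7. keep 'e'
  8. insert 'r'  (+1)
Total edit operations: 6
Edit distance = 6


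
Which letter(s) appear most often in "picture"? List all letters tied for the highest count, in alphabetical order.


Word: "picture"
Letter counts:
  'c': 1
  'e': 1
  'i': 1
  'p': 1
  'r': 1
  't': 1
  'u': 1
Maximum count = 1
Most frequent = 'c', 'e', 'i', 'p', 'r', 't', 'u' (1 time each)


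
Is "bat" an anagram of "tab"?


Word 1: "tab" → sorted: abt
Word 2: "bat" → sorted: abt
Same letters? abt == abt
Anagram = Yes


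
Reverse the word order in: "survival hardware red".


Original: "survival hardware red"
Words (1..n): survival | hardware | red
Reversed (n..1): red | hardware | survival
Result = "red hardware survival"


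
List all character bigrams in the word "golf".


Word: "golf" (length 4)
Number of bigrams = 4 - 2 + 1 = 3
  Position 0: "go"
  Position 1: "ol"
  Position 2: "lf"
Bigrams = "go", "ol", "lf"


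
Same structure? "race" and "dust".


Pattern of "race": [0, 1, 2, 3]
Pattern of "dust": [0, 1, 2, 3]
Patterns match
Same pattern = Yes


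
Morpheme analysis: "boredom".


Word: "boredom"
Morphemes: bore + -dom
Each morpheme carries meaning
= 2 morphemes


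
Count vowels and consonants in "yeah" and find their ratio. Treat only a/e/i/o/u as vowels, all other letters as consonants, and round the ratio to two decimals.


Word: "yeah"
Vowels (a,e,i,o,u): 2
Consonants: 2
Ratio = 2/2
= 1.00


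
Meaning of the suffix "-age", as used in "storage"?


Suffix: -age
Example: storage = store + -age, with a spelling change
Meaning = result / collection


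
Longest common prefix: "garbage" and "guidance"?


Word 1: "garbage"
Word 2: "guidance"
Comparing from start:
  Pos 0: 'g' == 'g'
  Pos 1: 'a' != 'u' (stop)
LCP = "g" (length 1)


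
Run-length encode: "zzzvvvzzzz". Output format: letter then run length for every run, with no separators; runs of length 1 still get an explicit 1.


String: "zzzvvvzzzz"
Scanning for consecutive runs:
  'z' x 3
  'v' x 3
  'z' x 4
RLE = "z3v3z4"


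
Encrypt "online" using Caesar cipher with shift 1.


Word: "online"
Shift: 1
Each letter → (letter + shift) mod 26:
  'o' (14) + 1 = 15 → 'p'
  'n' (13) + 1 = 14 → 'o'
  'l' (11) + 1 = 12 → 'm'
  'i' (8) + 1 = 9 → 'j'
  'n' (13) + 1 = 14 → 'o'
  'e' (4) + 1 = 5 → 'f'
Result = "pomjof"


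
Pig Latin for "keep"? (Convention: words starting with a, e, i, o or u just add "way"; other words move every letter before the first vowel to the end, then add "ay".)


Word: "keep"
Starts with consonant(s) → move to end, add 'ay'
Consonant cluster: "k"
Pig Latin = "eepkay"


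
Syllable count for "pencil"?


Word: "pencil"
Syllable breakdown: pen-cil
Counting: 2 parts
= 2 syllables


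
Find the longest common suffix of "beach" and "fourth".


Word 1: "beach"
Word 2: "fourth"
Comparing from end:
  Pos -1: 'h' == 'h'
  Pos -2: 'c' != 't' (stop)
LCS = "h" (length 1)


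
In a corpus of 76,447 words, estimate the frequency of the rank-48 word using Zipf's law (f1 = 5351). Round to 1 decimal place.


Zipf's law: f(r) = f(1) / r
f(1) = 5351
f(48) = 5351 / 48
= 111.5 occurrences


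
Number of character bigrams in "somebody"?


Word: "somebody" (length 8)
Number of 2-grams = length - 2 + 1 = 8 - 2 + 1
= 7


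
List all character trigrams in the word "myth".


Word: "myth" (length 4)
Number of trigrams = 4 - 3 + 1 = 2
  Position 0: "myt"
  Position 1: "yth"
Trigrams = "myt", "yth"


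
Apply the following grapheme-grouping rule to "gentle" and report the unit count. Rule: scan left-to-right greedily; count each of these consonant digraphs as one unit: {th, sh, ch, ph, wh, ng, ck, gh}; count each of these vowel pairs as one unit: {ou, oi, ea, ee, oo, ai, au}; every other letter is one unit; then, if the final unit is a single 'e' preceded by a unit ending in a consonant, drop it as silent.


Word: "gentle" (6 letters)
Left-to-right scan:
  (1) 'g' (letter)
  (2) 'e' (letter)
  (3) 'n' (letter)
  (4) 't' (letter)
  (5) 'l' (letter)
  (6) 'e' (letter)
Units from scan: 6
Final unit is 'e' after a consonant -> drop as silent (-1)
Sound units = 5 units


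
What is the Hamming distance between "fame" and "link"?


Comparing character by character (same length = 4):
  Pos 0: 'f' vs 'l' !=
  Pos 1: 'a' vs 'i' !=
  Pos 2: 'm' vs 'n' !=
  Pos 3: 'e' vs 'k' !=
Hamming distance = 4


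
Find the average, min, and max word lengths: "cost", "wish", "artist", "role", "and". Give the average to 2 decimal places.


Lengths: "cost"=4, "wish"=4, "artist"=6, "role"=4, "and"=3
Sum = 21, Count = 5
Average = 21/5 = 4.20
= avg=4.20, min=3, max=6


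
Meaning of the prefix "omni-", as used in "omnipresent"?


Prefix: omni-
Example: omnipresent = omni- + present
Meaning = all


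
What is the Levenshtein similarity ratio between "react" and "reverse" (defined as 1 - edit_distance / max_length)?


Word 1: "react" (length 5)
Word 2: "reverse" (length 7)
One optimal edit sequence:
  1. keep 'r'
  2. insert 'e'  (+1)
  3. insert 'v'  (+1)
  4. keep 'e'
  5. substitute 'a' -> 'r'  (+1)
  6. substitute 'c' -> 's'  (+1)
  7. substitute 't' -> 'e'  (+1)
Edit distance = 5
Max length = max(5, 7) = 7
Similarity = 1 - 5/7
= 0.2857


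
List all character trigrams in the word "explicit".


Word: "explicit" (length 8)
Number of trigrams = 8 - 3 + 1 = 6
  Position 0: "exp"
  Position 1: "xpl"
  Position 2: "pli"
  Position 3: "lic"
  Position 4: "ici"
  Position 5: "cit"
Trigrams = "exp", "xpl", "pli", "lic", "ici", "cit"


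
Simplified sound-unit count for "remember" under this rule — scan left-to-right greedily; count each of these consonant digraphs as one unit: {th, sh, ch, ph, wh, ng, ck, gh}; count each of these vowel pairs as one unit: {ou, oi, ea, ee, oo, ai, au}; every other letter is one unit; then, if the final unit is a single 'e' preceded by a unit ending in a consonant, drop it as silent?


Word: "remember" (8 letters)
Left-to-right scan:
  (1) 'r' (letter)
  (2) 'e' (letter)
  (3) 'm' (letter)
  (4) 'e' (letter)
  (5) 'm' (letter)
  (6) 'b' (letter)
  (7) 'e' (letter)
  (8) 'r' (letter)
Units from scan: 8
Sound units = 8 units


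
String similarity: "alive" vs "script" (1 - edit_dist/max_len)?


Word 1: "alive" (length 5)
Word 2: "script" (length 6)
One optimal edit sequence:
  1. insert 's'  (+1)
  2. substitute 'a' -> 'c'  (+1)
  3. substitute 'l' -> 'r'  (+1)
  4. keep 'i'
  5. substitute 'v' -> 'p'  (+1)
  6. substitute 'e' -> 't'  (+1)
Edit distance = 5
Max length = max(5, 6) = 6
Similarity = 1 - 5/6
= 0.1667


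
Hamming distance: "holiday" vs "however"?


Comparing character by character (same length = 7):
  Pos 0: 'h' vs 'h' =
  Pos 1: 'o' vs 'o' =
  Pos 2: 'l' vs 'w' !=
  Pos 3: 'i' vs 'e' !=
  Pos 4: 'd' vs 'v' !=
  Pos 5: 'a' vs 'e' !=
  Pos 6: 'y' vs 'r' !=
Hamming distance = 5


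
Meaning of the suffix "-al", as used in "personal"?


Suffix: -al
As in: personal -> person + -al
Meaning = relating to


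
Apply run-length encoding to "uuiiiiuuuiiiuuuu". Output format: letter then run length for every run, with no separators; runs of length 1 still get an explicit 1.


String: "uuiiiiuuuiiiuuuu"
Scanning for consecutive runs:
  'u' x 2
  'i' x 4
  'u' x 3
  'i' x 3
  'u' x 4
RLE = "u2i4u3i3u4"


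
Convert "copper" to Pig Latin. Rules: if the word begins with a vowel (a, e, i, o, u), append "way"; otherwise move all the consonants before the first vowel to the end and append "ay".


Word: "copper"
Starts with consonant(s) → move to end, add 'ay'
Consonant cluster: "c"
Pig Latin = "oppercay"


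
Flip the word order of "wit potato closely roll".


Original: "wit potato closely roll"
Words (1..n): wit | potato | closely | roll
Reversed (n..1): roll | closely | potato | wit
Result = "roll closely potato wit"


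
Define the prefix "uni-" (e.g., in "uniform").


Prefix: uni-
As in: uniform -> uni- + form
Meaning = one


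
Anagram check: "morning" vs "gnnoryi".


Word 1: "morning" → sorted: gimnnor
Word 2: "gnnoryi" → sorted: ginnory
Same letters? gimnnor != ginnory
Anagram = No


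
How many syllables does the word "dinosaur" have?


Word: "dinosaur"
Syllable breakdown: di-no-saur
Counting: 3 parts
= 3 syllables


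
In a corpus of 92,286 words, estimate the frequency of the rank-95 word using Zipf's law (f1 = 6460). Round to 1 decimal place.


Zipf's law: f(r) = f(1) / r
f(1) = 6460
f(95) = 6460 / 95
= 68.0 occurrences


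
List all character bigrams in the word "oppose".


Word: "oppose" (length 6)
Number of bigrams = 6 - 2 + 1 = 5
  Position 0: "op"
  Position 1: "pp"
  Position 2: "po"
  Position 3: "os"
  Position 4: "se"
Bigrams = "op", "pp", "po", "os", "se"


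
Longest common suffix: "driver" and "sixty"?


Word 1: "driver"
Word 2: "sixty"
Comparing from end:
  Pos -1: 'r' != 'y' (stop)
LCS = "" (length 0)


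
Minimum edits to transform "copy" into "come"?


Word 1: "copy" (length 4)
Word 2: "come" (length 4)
One optimal edit sequence (insert/delete/substitute each cost 1):
  1. keep 'c'
  2. keep 'o'
  3. substitute 'p' -> 'm'  (+1)
  4. substitute 'y' -> 'e'  (+1)
Total edit operations: 2
Edit distance = 2


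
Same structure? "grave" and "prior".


Pattern of "grave": [0, 1, 2, 3, 4]
Pattern of "prior": [0, 1, 2, 3, 1]
Patterns do not match
Same pattern = No


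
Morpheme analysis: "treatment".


Word: "treatment"
Morphemes: treat + -ment
Each morpheme carries meaning
= 2 morphemes


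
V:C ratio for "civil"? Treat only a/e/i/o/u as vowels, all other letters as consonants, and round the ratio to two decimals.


Word: "civil"
Vowels (a,e,i,o,u): 2
Consonants: 3
Ratio = 2/3
= 0.67


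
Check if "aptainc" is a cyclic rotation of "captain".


Word: "captain", Candidate: "aptainc"
Method: check if candidate is substring of word+word
"captaincaptain" contains "aptainc"? Yes
Is rotation = Yes


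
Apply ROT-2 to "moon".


Word: "moon"
Shift: 2
Each letter → (letter + shift) mod 26:
  'm' (12) + 2 = 14 → 'o'
  'o' (14) + 2 = 16 → 'q'
  'o' (14) + 2 = 16 → 'q'
  'n' (13) + 2 = 15 → 'p'
Result = "oqqp"


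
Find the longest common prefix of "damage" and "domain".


Word 1: "damage"
Word 2: "domain"
Comparing from start:
  Pos 0: 'd' == 'd'
  Pos 1: 'a' != 'o' (stop)
LCP = "d" (length 1)


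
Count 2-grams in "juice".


Word: "juice" (length 5)
Number of 2-grams = length - 2 + 1 = 5 - 2 + 1
= 4


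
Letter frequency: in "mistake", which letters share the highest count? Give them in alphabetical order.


Word: "mistake"
Letter counts:
  'a': 1
  'e': 1
  'i': 1
  'k': 1
  'm': 1
  's': 1
  't': 1
Maximum count = 1
Most frequent = 'a', 'e', 'i', 'k', 'm', 's', 't' (1 time each)


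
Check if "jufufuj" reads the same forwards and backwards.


Word: "jufufuj"
Reversed: "jufufuj"
Forward == Backward? jufufuj == jufufuj
Palindrome = Yes


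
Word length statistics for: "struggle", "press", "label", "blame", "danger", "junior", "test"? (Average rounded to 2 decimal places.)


Lengths: "struggle"=8, "press"=5, "label"=5, "blame"=5, "danger"=6, "junior"=6, "test"=4
Sum = 39, Count = 7
Average = 39/7 = 5.57
= avg=5.57, min=4, max=8


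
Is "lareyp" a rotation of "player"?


Word: "player", Candidate: "lareyp"
Method: check if candidate is substring of word+word
"playerplayer" contains "lareyp"? No
Is rotation = No


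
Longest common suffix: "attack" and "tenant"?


Word 1: "attack"
Word 2: "tenant"
Comparing from end:
  Pos -1: 'k' != 't' (stop)
LCS = "" (length 0)


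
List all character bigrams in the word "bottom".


Word: "bottom" (length 6)
Number of bigrams = 6 - 2 + 1 = 5
  Position 0: "bo"
  Position 1: "ot"
  Position 2: "tt"
  Position 3: "to"
  Position 4: "om"
Bigrams = "bo", "ot", "tt", "to", "om"


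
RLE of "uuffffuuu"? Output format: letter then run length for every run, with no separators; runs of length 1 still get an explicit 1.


String: "uuffffuuu"
Scanning for consecutive runs:
  'u' x 2
  'f' x 4
  'u' x 3
RLE = "u2f4u3"


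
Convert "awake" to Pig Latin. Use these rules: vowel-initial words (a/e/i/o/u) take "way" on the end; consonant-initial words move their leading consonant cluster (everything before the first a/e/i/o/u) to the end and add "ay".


Word: "awake"
Starts with vowel → add 'way'
Pig Latin = "awakeway"


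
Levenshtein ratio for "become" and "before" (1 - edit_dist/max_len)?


Word 1: "become" (length 6)
Word 2: "before" (length 6)
One optimal edit sequence:
  1. keep 'b'
  2. keep 'e'
  3. substitute 'c' -> 'f'  (+1)
  4. keep 'o'
  5. substitute 'm' -> 'r'  (+1)
  6. keep 'e'
Edit distance = 2
Max length = max(6, 6) = 6
Similarity = 1 - 2/6
= 0.6667


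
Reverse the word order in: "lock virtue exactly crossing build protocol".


Original: "lock virtue exactly crossing build protocol"
Words (1..n): lock | virtue | exactly | crossing | build | protocol
Reversed (n..1): protocol | build | crossing | exactly | virtue | lock
Result = "protocol build crossing exactly virtue lock"


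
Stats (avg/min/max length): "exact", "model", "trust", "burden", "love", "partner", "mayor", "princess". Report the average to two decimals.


Lengths: "exact"=5, "model"=5, "trust"=5, "burden"=6, "love"=4, "partner"=7, "mayor"=5, "princess"=8
Sum = 45, Count = 8
Average = 45/8 = 5.63
= avg=5.63, min=4, max=8


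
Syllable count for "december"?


Word: "december"
Syllable breakdown: de-cem-ber
Counting: 3 parts
= 3 syllables


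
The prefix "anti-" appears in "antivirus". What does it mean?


Prefix: anti-
As in: antivirus -> anti- + virus
Meaning = against


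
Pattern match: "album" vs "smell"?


Pattern of "album": [0, 1, 2, 3, 4]
Pattern of "smell": [0, 1, 2, 3, 3]
Patterns do not match
Same pattern = No


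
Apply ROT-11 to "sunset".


Word: "sunset"
Shift: 11
Each letter → (letter + shift) mod 26:
  's' (18) + 11 = 3 → 'd'
  'u' (20) + 11 = 5 → 'f'
  'n' (13) + 11 = 24 → 'y'
  's' (18) + 11 = 3 → 'd'
  'e' (4) + 11 = 15 → 'p'
  't' (19) + 11 = 4 → 'e'
Result = "dfydpe"


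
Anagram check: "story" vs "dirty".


Word 1: "story" → sorted: orsty
Word 2: "dirty" → sorted: dirty
Same letters? orsty != dirty
Anagram = No


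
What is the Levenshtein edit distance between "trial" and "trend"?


Word 1: "trial" (length 5)
Word 2: "trend" (length 5)
One optimal edit sequence (insert/delete/substitute each cost 1):
  1. keep 't'
  2. keep 'r'
  3. substitute 'i' -> 'e'  (+1)
  4. substitute 'a' -> 'n'  (+1)
  5. substitute 'l' -> 'd'  (+1)
Total edit operations: 3
Edit distance = 3


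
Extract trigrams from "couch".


Word: "couch" (length 5)
Number of trigrams = 5 - 3 + 1 = 3
  Position 0: "cou"
  Position 1: "ouc"
  Position 2: "uch"
Trigrams = "cou", "ouc", "uch"


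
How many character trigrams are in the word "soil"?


Word: "soil" (length 4)
Number of 3-grams = length - 3 + 1 = 4 - 3 + 1
= 2


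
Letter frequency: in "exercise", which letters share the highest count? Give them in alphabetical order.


Word: "exercise"
Letter counts:
  'c': 1
  'e': 3
  'i': 1
  'r': 1
  's': 1
  'x': 1
Maximum count = 3
Most frequent = 'e' (3 times each)


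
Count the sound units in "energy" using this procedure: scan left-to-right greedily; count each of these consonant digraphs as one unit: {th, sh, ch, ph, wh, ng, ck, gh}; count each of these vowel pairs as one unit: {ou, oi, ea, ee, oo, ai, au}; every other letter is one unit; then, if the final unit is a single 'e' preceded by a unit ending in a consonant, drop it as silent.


Word: "energy" (6 letters)
Left-to-right scan:
  (1) 'e' (letter)
  (2) 'n' (letter)
  (3) 'e' (letter)
  (4) 'r' (letter)
  (5) 'g' (letter)
  (6) 'y' (letter)
Units from scan: 6
Sound units = 6 units


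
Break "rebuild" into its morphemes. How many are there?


Word: "rebuild"
Morphemes: re- / build
Each morpheme carries meaning
= 2 morphemes


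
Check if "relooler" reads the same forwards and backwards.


Word: "relooler"
Reversed: "relooler"
Forward == Backward? relooler == relooler
Palindrome = Yes


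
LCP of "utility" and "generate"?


Word 1: "utility"
Word 2: "generate"
Comparing from start:
  Pos 0: 'u' != 'g' (stop)
LCP = "" (length 0)


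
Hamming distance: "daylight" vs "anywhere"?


Comparing character by character (same length = 8):
  Pos 0: 'd' vs 'a' !=
  Pos 1: 'a' vs 'n' !=
  Pos 2: 'y' vs 'y' =
  Pos 3: 'l' vs 'w' !=
  Pos 4: 'i' vs 'h' !=
  Pos 5: 'g' vs 'e' !=
  Pos 6: 'h' vs 'r' !=
  Pos 7: 't' vs 'e' !=
Hamming distance = 7


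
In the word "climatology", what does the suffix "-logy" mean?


Suffix: -logy
Example: climatology (climate + -logy, with a spelling change)
Meaning = study of


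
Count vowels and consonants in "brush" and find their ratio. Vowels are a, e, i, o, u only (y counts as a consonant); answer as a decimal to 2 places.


Word: "brush"
Vowels (a,e,i,o,u): 1
Consonants: 4
Ratio = 1/4
= 0.25


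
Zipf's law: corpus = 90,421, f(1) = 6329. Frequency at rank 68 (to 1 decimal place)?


Zipf's law: f(r) = f(1) / r
f(1) = 6329
f(68) = 6329 / 68
= 93.1 occurrences


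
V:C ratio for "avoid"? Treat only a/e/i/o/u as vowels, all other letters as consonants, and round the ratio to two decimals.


Word: "avoid"
Vowels (a,e,i,o,u): 3
Consonants: 2
Ratio = 3/2
= 1.50


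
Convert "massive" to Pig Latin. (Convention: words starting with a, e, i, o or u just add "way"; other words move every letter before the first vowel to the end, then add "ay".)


Word: "massive"
Starts with consonant(s) → move to end, add 'ay'
Consonant cluster: "m"
Pig Latin = "assivemay"


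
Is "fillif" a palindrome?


Word: "fillif"
Reversed: "fillif"
Forward == Backward? fillif == fillif
Palindrome = Yes


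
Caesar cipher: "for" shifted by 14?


Word: "for"
Shift: 14
Each letter → (letter + shift) mod 26:
  'f' (5) + 14 = 19 → 't'
  'o' (14) + 14 = 2 → 'c'
  'r' (17) + 14 = 5 → 'f'
Result = "tcf"


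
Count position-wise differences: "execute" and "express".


Comparing character by character (same length = 7):
  Pos 0: 'e' vs 'e' =
  Pos 1: 'x' vs 'x' =
  Pos 2: 'e' vs 'p' !=
  Pos 3: 'c' vs 'r' !=
  Pos 4: 'u' vs 'e' !=
  Pos 5: 't' vs 's' !=
  Pos 6: 'e' vs 's' !=
Hamming distance = 5


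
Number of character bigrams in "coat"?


Word: "coat" (length 4)
Number of 2-grams = length - 2 + 1 = 4 - 2 + 1
= 3


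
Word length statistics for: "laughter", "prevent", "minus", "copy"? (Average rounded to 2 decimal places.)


Lengths: "laughter"=8, "prevent"=7, "minus"=5, "copy"=4
Sum = 24, Count = 4
Average = 24/4 = 6.00
= avg=6.00, min=4, max=8


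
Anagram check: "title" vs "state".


Word 1: "title" → sorted: eiltt
Word 2: "state" → sorted: aestt
Same letters? eiltt != aestt
Anagram = No


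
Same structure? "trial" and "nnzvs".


Pattern of "trial": [0, 1, 2, 3, 4]
Pattern of "nnzvs": [0, 0, 1, 2, 3]
Patterns do not match
Same pattern = No


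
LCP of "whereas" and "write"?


Word 1: "whereas"
Word 2: "write"
Comparing from start:
  Pos 0: 'w' == 'w'
  Pos 1: 'h' != 'r' (stop)
LCP = "w" (length 1)


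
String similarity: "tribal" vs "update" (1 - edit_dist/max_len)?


Word 1: "tribal" (length 6)
Word 2: "update" (length 6)
One optimal edit sequence:
  1. substitute 't' -> 'u'  (+1)
  2. substitute 'r' -> 'p'  (+1)
  3. substitute 'i' -> 'd'  (+1)
  4. substitute 'b' -> 'a'  (+1)
  5. substitute 'a' -> 't'  (+1)
  6. substitute 'l' -> 'e'  (+1)
Edit distance = 6
Max length = max(6, 6) = 6
Similarity = 1 - 6/6
= 0.0000


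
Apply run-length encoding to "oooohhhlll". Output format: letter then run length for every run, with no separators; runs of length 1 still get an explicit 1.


String: "oooohhhlll"
Scanning for consecutive runs:
  'o' x 4
  'h' x 3
  'l' x 3
RLE = "o4h3l3"


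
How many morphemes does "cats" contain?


Word: "cats"
Morphemes: cat | -s
Each morpheme carries meaning
= 2 morphemes


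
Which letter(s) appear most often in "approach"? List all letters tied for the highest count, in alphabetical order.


Word: "approach"
Letter counts:
  'a': 2
  'c': 1
  'h': 1
  'o': 1
  'p': 2
  'r': 1
Maximum count = 2
Most frequent = 'a', 'p' (2 times each)


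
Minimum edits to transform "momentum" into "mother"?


Word 1: "momentum" (length 8)
Word 2: "mother" (length 6)
One optimal edit sequence (insert/delete/substitute each cost 1):
  1. keep 'm'
  2. keep 'o'
  3. delete 'm'  (+1)
  4. delete 'e'  (+1)
  5. substitute 'n' -> 't'  (+1)
  6. substitute 't' -> 'h'  (+1)
  7. substitute 'u' -> 'e'  (+1)
  8. substitute 'm' -> 'r'  (+1)
Total edit operations: 6
Edit distance = 6


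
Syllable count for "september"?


Word: "september"
Syllable breakdown: sep · tem · ber
Counting: 3 parts
= 3 syllables


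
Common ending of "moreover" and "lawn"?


Word 1: "moreover"
Word 2: "lawn"
Comparing from end:
  Pos -1: 'r' != 'n' (stop)
LCS = "" (length 0)


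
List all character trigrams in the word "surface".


Word: "surface" (length 7)
Number of trigrams = 7 - 3 + 1 = 5
  Position 0: "sur"
  Position 1: "urf"
  Position 2: "rfa"
  Position 3: "fac"
  Position 4: "ace"
Trigrams = "sur", "urf", "rfa", "fac", "ace"


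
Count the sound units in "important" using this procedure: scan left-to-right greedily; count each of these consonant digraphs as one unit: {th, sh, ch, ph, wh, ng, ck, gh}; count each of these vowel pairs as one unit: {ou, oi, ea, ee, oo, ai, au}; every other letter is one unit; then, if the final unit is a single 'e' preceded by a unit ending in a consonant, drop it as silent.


Word: "important" (9 letters)
Left-to-right scan:
  [1] 'i' (letter)
  [2] 'm' (letter)
  [3] 'p' (letter)
  [4] 'o' (letter)
  [5] 'r' (letter)
  [6] 't' (letter)
  [7] 'a' (letter)
  [8] 'n' (letter)
  [9] 't' (letter)
Units from scan: 9
Sound units = 9 units


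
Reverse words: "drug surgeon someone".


Original: "drug surgeon someone"
Words (1..n): drug | surgeon | someone
Reversed (n..1): someone | surgeon | drug
Result = "someone surgeon drug"


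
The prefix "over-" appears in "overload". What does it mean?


Prefix: over-
Example: overload (over- + load)
Meaning = excessive


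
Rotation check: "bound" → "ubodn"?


Word: "bound", Candidate: "ubodn"
Method: check if candidate is substring of word+word
"boundbound" contains "ubodn"? No
Is rotation = No


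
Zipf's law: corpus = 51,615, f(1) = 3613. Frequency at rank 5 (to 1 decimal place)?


Zipf's law: f(r) = f(1) / r
f(1) = 3613
f(5) = 3613 / 5
= 722.6 occurrences


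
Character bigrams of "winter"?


Word: "winter" (length 6)
Number of bigrams = 6 - 2 + 1 = 5
  Position 0: "wi"
  Position 1: "in"
  Position 2: "nt"
  Position 3: "te"
  Position 4: "er"
Bigrams = "wi", "in", "nt", "te", "er"


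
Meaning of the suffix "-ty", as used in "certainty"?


Suffix: -ty
As in: certainty -> certain + -ty
Meaning = quality of


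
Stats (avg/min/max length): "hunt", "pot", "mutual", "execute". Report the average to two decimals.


Lengths: "hunt"=4, "pot"=3, "mutual"=6, "execute"=7
Sum = 20, Count = 4
Average = 20/4 = 5.00
= avg=5.00, min=3, max=7


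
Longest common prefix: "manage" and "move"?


Word 1: "manage"
Word 2: "move"
Comparing from start:
  Pos 0: 'm' == 'm'
  Pos 1: 'a' != 'o' (stop)
LCP = "m" (length 1)


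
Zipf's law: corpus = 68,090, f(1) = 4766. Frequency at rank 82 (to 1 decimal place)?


Zipf's law: f(r) = f(1) / r
f(1) = 4766
f(82) = 4766 / 82
= 58.1 occurrences


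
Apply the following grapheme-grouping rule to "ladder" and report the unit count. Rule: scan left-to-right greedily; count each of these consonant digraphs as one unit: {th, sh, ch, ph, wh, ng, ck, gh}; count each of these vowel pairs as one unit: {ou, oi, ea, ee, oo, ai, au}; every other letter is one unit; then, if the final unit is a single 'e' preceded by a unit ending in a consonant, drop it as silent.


Word: "ladder" (6 letters)
Left-to-right scan:
  (1) 'l' (letter)
  (2) 'a' (letter)
  (3) 'd' (letter)
  (4) 'd' (letter)
  (5) 'e' (letter)
  (6) 'r' (letter)
Units from scan: 6
Sound units = 6 units


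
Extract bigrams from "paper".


Word: "paper" (length 5)
Number of bigrams = 5 - 2 + 1 = 4
  Position 0: "pa"
  Position 1: "ap"
  Position 2: "pe"
  Position 3: "er"
Bigrams = "pa", "ap", "pe", "er"


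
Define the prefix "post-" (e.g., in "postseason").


Prefix: post-
Example: postseason (post- + season)
Meaning = after


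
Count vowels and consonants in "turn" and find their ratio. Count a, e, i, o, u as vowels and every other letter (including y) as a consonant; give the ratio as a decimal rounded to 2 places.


Word: "turn"
Vowels (a,e,i,o,u): 1
Consonants: 3
Ratio = 1/3
= 0.33


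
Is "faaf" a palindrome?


Word: "faaf"
Reversed: "faaf"
Forward == Backward? faaf == faaf
Palindrome = Yes


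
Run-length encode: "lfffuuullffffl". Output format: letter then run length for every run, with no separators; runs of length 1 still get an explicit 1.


String: "lfffuuullffffl"
Scanning for consecutive runs:
  'l' x 1
  'f' x 3
  'u' x 3
  'l' x 2
  'f' x 4
  'l' x 1
RLE = "l1f3u3l2f4l1"


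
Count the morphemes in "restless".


Word: "restless"
Morphemes: rest + -less
Each morpheme carries meaning
= 2 morphemes


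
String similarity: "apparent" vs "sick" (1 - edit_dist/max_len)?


Word 1: "apparent" (length 8)
Word 2: "sick" (length 4)
One optimal edit sequence:
  1. delete 'a'  (+1)
  2. delete 'p'  (+1)
  3. delete 'p'  (+1)
  4. delete 'a'  (+1)
  5. substitute 'r' -> 's'  (+1)
  6. substitute 'e' -> 'i'  (+1)
  7. substitute 'n' -> 'c'  (+1)
  8. substitute 't' -> 'k'  (+1)
Edit distance = 8
Max length = max(8, 4) = 8
Similarity = 1 - 8/8
= 0.0000


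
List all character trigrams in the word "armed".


Word: "armed" (length 5)
Number of trigrams = 5 - 3 + 1 = 3
  Position 0: "arm"
  Position 1: "rme"
  Position 2: "med"
Trigrams = "arm", "rme", "med"


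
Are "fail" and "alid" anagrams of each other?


Word 1: "fail" → sorted: afil
Word 2: "alid" → sorted: adil
Same letters? afil != adil
Anagram = No


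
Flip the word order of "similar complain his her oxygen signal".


Original: "similar complain his her oxygen signal"
Words (1..n): similar | complain | his | her | oxygen | signal
Reversed (n..1): signal | oxygen | her | his | complain | similar
Result = "signal oxygen her his complain similar"


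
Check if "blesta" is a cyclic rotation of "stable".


Word: "stable", Candidate: "blesta"
Method: check if candidate is substring of word+word
"stablestable" contains "blesta"? Yes
Is rotation = Yes


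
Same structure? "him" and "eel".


Pattern of "him": [0, 1, 2]
Pattern of "eel": [0, 0, 1]
Patterns do not match
Same pattern = No


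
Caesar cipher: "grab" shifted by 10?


Word: "grab"
Shift: 10
Each letter → (letter + shift) mod 26:
  'g' (6) + 10 = 16 → 'q'
  'r' (17) + 10 = 1 → 'b'
  'a' (0) + 10 = 10 → 'k'
  'b' (1) + 10 = 11 → 'l'
Result = "qbkl"


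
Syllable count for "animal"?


Word: "animal"
Syllable breakdown: an · i · mal
Counting: 3 parts
= 3 syllables


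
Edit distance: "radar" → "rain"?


Word 1: "radar" (length 5)
Word 2: "rain" (length 4)
One optimal edit sequence (insert/delete/substitute each cost 1):
  1. keep 'r'
  2. keep 'a'
  3. delete 'd'  (+1)
  4. substitute 'a' -> 'i'  (+1)
  5. substitute 'r' -> 'n'  (+1)
Total edit operations: 3
Edit distance = 3


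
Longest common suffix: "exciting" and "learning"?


Word 1: "exciting"
Word 2: "learning"
Comparing from end:
  Pos -1: 'g' == 'g'
  Pos -2: 'n' == 'n'
  Pos -3: 'i' == 'i'
  Pos -4: 't' != 'n' (stop)
LCS = "ing" (length 3)


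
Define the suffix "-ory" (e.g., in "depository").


Suffix: -ory
Example: depository = deposit + -ory
Meaning = relating to / place for


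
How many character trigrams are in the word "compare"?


Word: "compare" (length 7)
Number of 3-grams = length - 3 + 1 = 7 - 3 + 1
= 5


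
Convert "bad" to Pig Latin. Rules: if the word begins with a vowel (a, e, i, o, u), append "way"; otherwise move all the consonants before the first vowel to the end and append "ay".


Word: "bad"
Starts with consonant(s) → move to end, add 'ay'
Consonant cluster: "b"
Pig Latin = "adbay"


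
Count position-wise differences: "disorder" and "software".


Comparing character by character (same length = 8):
  Pos 0: 'd' vs 's' !=
  Pos 1: 'i' vs 'o' !=
  Pos 2: 's' vs 'f' !=
  Pos 3: 'o' vs 't' !=
  Pos 4: 'r' vs 'w' !=
  Pos 5: 'd' vs 'a' !=
  Pos 6: 'e' vs 'r' !=
  Pos 7: 'r' vs 'e' !=
Hamming distance = 8


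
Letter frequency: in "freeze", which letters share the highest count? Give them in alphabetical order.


Word: "freeze"
Letter counts:
  'e': 3
  'f': 1
  'r': 1
  'z': 1
Maximum count = 3
Most frequent = 'e' (3 times each)


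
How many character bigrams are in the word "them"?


Word: "them" (length 4)
Number of 2-grams = length - 2 + 1 = 4 - 2 + 1
= 3


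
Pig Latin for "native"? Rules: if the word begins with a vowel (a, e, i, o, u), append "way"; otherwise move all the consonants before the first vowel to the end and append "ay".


Word: "native"
Starts with consonant(s) → move to end, add 'ay'
Consonant cluster: "n"
Pig Latin = "ativenay"


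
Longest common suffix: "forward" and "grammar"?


Word 1: "forward"
Word 2: "grammar"
Comparing from end:
  Pos -1: 'd' != 'r' (stop)
LCS = "" (length 0)


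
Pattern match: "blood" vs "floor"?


Pattern of "blood": [0, 1, 2, 2, 3]
Pattern of "floor": [0, 1, 2, 2, 3]
Patterns match
Same pattern = Yes


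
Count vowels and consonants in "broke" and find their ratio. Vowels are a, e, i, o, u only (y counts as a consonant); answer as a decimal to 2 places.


Word: "broke"
Vowels (a,e,i,o,u): 2
Consonants: 3
Ratio = 2/3
= 0.67


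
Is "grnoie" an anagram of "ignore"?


Word 1: "ignore" → sorted: eginor
Word 2: "grnoie" → sorted: eginor
Same letters? eginor == eginor
Anagram = Yes


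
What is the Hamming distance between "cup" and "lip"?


Comparing character by character (same length = 3):
  Pos 0: 'c' vs 'l' !=
  Pos 1: 'u' vs 'i' !=
  Pos 2: 'p' vs 'p' =
Hamming distance = 2


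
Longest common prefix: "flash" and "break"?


Word 1: "flash"
Word 2: "break"
Comparing from start:
  Pos 0: 'f' != 'b' (stop)
LCP = "" (length 0)


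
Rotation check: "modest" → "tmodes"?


Word: "modest", Candidate: "tmodes"
Method: check if candidate is substring of word+word
"modestmodest" contains "tmodes"? Yes
Is rotation = Yes


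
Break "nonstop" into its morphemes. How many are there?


Word: "nonstop"
Morphemes: non- + stop
Each morpheme carries meaning
= 2 morphemes


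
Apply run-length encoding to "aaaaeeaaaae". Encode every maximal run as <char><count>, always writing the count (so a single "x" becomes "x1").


String: "aaaaeeaaaae"
Scanning for consecutive runs:
  'a' x 4
  'e' x 2
  'a' x 4
  'e' x 1
RLE = "a4e2a4e1"


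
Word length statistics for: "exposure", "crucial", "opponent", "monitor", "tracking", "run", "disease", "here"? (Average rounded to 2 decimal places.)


Lengths: "exposure"=8, "crucial"=7, "opponent"=8, "monitor"=7, "tracking"=8, "run"=3, "disease"=7, "here"=4
Sum = 52, Count = 8
Average = 52/8 = 6.50
= avg=6.50, min=3, max=8


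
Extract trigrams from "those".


Word: "those" (length 5)
Number of trigrams = 5 - 3 + 1 = 3
  Position 0: "tho"
  Position 1: "hos"
  Position 2: "ose"
Trigrams = "tho", "hos", "ose"


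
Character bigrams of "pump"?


Word: "pump" (length 4)
Number of bigrams = 4 - 2 + 1 = 3
  Position 0: "pu"
  Position 1: "um"
  Position 2: "mp"
Bigrams = "pu", "um", "mp"


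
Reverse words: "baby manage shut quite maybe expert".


Original: "baby manage shut quite maybe expert"
Words (1..n): baby | manage | shut | quite | maybe | expert
Reversed (n..1): expert | maybe | quite | shut | manage | baby
Result = "expert maybe quite shut manage baby"


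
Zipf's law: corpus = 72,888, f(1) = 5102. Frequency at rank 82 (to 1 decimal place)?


Zipf's law: f(r) = f(1) / r
f(1) = 5102
f(82) = 5102 / 82
= 62.2 occurrences


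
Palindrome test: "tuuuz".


Word: "tuuuz"
Reversed: "zuuut"
Forward == Backward? tuuuz != zuuut
Palindrome = No


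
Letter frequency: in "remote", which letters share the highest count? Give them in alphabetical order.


Word: "remote"
Letter counts:
  'e': 2
  'm': 1
  'o': 1
  'r': 1
  't': 1
Maximum count = 2
Most frequent = 'e' (2 times each)
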